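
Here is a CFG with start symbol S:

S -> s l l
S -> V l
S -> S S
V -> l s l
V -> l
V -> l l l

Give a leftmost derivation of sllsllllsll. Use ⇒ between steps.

S ⇒ SS   [S -> S S]
SS ⇒ SSS   [S -> S S]
SSS ⇒ SSSS   [S -> S S]
SSSS ⇒ sllSSS   [S -> s l l]
sllSSS ⇒ sllsllSS   [S -> s l l]
sllsllSS ⇒ sllsllVlS   [S -> V l]
sllsllVlS ⇒ sllsllllS   [V -> l]
sllsllllS ⇒ sllsllllsll   [S -> s l l]

S ⇒ SS ⇒ SSS ⇒ SSSS ⇒ sllSSS ⇒ sllsllSS ⇒ sllsllVlS ⇒ sllsllllS ⇒ sllsllllsll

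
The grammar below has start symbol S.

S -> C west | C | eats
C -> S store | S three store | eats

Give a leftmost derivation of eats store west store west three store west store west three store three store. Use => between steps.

S => C   [S -> C]
C => S three store   [C -> S three store]
S three store => C three store   [S -> C]
C three store => S three store three store   [C -> S three store]
S three store three store => C west three store three store   [S -> C west]
C west three store three store => S store west three store three store   [C -> S store]
S store west three store three store => C west store west three store three store   [S -> C west]
C west store west three store three store => S three store west store west three store three store   [C -> S three store]
S three store west store west three store three store => C west three store west store west three store three store   [S -> C west]
C west three store west store west three store three store => S store west three store west store west three store three store   [C -> S store]
S store west three store west store west three store three store => C west store west three store west store west three store three store   [S -> C west]
C west store west three store west store west three store three store => S store west store west three store west store west three store three store   [C -> S store]
S store west store west three store west store west three store three store => eats store west store west three store west store west three store three store   [S -> eats]

S => C => S three store => C three store => S three store three store => C west three store three store => S store west three store three store => C west store west three store three store => S three store west store west three store three store => C west three store west store west three store three store => S store west three store west store west three store three store => C west store west three store west store west three store three store => S store west store west three store west store west three store three store => eats store west store west three store west store west three store three store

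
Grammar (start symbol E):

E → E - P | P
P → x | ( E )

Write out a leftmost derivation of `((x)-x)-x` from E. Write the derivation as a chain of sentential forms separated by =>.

E => E-P   [E → E - P]
E-P => P-P   [E → P]
P-P => (E)-P   [P → ( E )]
(E)-P => (E-P)-P   [E → E - P]
(E-P)-P => (P-P)-P   [E → P]
(P-P)-P => ((E)-P)-P   [P → ( E )]
((E)-P)-P => ((P)-P)-P   [E → P]
((P)-P)-P => ((x)-P)-P   [P → x]
((x)-P)-P => ((x)-x)-P   [P → x]
((x)-x)-P => ((x)-x)-x   [P → x]

E=>E-P=>P-P=>(E)-P=>(E-P)-P=>(P-P)-P=>((E)-P)-P=>((P)-P)-P=>((x)-P)-P=>((x)-x)-P=>((x)-x)-x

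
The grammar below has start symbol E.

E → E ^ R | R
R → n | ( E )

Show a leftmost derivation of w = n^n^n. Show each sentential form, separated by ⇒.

E ⇒ E^R   [E → E ^ R]
E^R ⇒ E^R^R   [E → E ^ R]
E^R^R ⇒ R^R^R   [E → R]
R^R^R ⇒ n^R^R   [R → n]
n^R^R ⇒ n^n^R   [R → n]
n^n^R ⇒ n^n^n   [R → n]

E ⇒ E^R ⇒ E^R^R ⇒ R^R^R ⇒ n^R^R ⇒ n^n^R ⇒ n^n^n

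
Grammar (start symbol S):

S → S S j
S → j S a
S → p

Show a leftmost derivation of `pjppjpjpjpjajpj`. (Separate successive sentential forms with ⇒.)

S ⇒ SSj ⇒ SSjSj ⇒ pSjSj ⇒ pjSajSj ⇒ pjSSjajSj ⇒ pjSSjSjajSj ⇒ pjSSjSjSjajSj ⇒ pjSSjSjSjSjajSj ⇒ pjpSjSjSjSjajSj ⇒ pjppjSjSjSjajSj ⇒ pjppjpjSjSjajSj ⇒ pjppjpjpjSjajSj ⇒ pjppjpjpjpjajSj ⇒ pjppjpjpjpjajpj

S ⇒ SSj   [S → S S j]
SSj ⇒ SSjSj   [S → S S j]
SSjSj ⇒ pSjSj   [S → p]
pSjSj ⇒ pjSajSj   [S → j S a]
pjSajSj ⇒ pjSSjajSj   [S → S S j]
pjSSjajSj ⇒ pjSSjSjajSj   [S → S S j]
pjSSjSjajSj ⇒ pjSSjSjSjajSj   [S → S S j]
pjSSjSjSjajSj ⇒ pjSSjSjSjSjajSj   [S → S S j]
pjSSjSjSjSjajSj ⇒ pjpSjSjSjSjajSj   [S → p]
pjpSjSjSjSjajSj ⇒ pjppjSjSjSjajSj   [S → p]
pjppjSjSjSjajSj ⇒ pjppjpjSjSjajSj   [S → p]
pjppjpjSjSjajSj ⇒ pjppjpjpjSjajSj   [S → p]
pjppjpjpjSjajSj ⇒ pjppjpjpjpjajSj   [S → p]
pjppjpjpjpjajSj ⇒ pjppjpjpjpjajpj   [S → p]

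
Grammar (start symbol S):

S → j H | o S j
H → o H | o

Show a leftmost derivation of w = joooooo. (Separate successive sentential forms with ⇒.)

S⇒jH⇒joH⇒jooH⇒joooH⇒jooooH⇒joooooH⇒joooooo

S ⇒ jH   [S → j H]
jH ⇒ joH   [H → o H]
joH ⇒ jooH   [H → o H]
jooH ⇒ joooH   [H → o H]
joooH ⇒ jooooH   [H → o H]
jooooH ⇒ joooooH   [H → o H]
joooooH ⇒ joooooo   [H → o]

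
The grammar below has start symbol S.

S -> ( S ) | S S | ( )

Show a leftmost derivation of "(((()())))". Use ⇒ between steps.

S ⇒ (S)   [S -> ( S )]
(S) ⇒ ((S))   [S -> ( S )]
((S)) ⇒ (((S)))   [S -> ( S )]
(((S))) ⇒ (((SS)))   [S -> S S]
(((SS))) ⇒ (((()S)))   [S -> ( )]
(((()S))) ⇒ (((()())))   [S -> ( )]

S ⇒ (S) ⇒ ((S)) ⇒ (((S))) ⇒ (((SS))) ⇒ (((()S))) ⇒ (((()())))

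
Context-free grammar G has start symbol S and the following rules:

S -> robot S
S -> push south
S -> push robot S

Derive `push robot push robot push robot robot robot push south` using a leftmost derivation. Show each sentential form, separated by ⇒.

S ⇒ push robot S ⇒ push robot push robot S ⇒ push robot push robot push robot S ⇒ push robot push robot push robot robot S ⇒ push robot push robot push robot robot robot S ⇒ push robot push robot push robot robot robot push south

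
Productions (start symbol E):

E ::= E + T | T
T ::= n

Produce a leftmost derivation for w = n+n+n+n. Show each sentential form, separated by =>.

E=>E+T=>E+T+T=>E+T+T+T=>T+T+T+T=>n+T+T+T=>n+n+T+T=>n+n+n+T=>n+n+n+n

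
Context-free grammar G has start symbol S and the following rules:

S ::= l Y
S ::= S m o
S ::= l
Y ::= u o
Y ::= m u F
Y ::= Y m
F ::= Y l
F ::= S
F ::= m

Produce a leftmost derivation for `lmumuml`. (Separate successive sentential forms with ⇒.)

S ⇒ lY ⇒ lmuF ⇒ lmuYl ⇒ lmumuFl ⇒ lmumuml

S ⇒ lY   [S ::= l Y]
lY ⇒ lmuF   [Y ::= m u F]
lmuF ⇒ lmuYl   [F ::= Y l]
lmuYl ⇒ lmumuFl   [Y ::= m u F]
lmumuFl ⇒ lmumuml   [F ::= m]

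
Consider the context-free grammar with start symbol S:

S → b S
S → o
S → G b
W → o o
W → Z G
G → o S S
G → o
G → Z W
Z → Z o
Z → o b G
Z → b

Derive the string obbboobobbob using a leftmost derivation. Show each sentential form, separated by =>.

S => Gb   [S → G b]
Gb => oSSb   [G → o S S]
oSSb => obSSb   [S → b S]
obSSb => obbSSb   [S → b S]
obbSSb => obbbSSb   [S → b S]
obbbSSb => obbbGbSb   [S → G b]
obbbGbSb => obbboSSbSb   [G → o S S]
obbboSSbSb => obbbooSbSb   [S → o]
obbbooSbSb => obbboobSbSb   [S → b S]
obbboobSbSb => obbboobGbbSb   [S → G b]
obbboobGbbSb => obbboobobbSb   [G → o]
obbboobobbSb => obbboobobbob   [S → o]

S => Gb => oSSb => obSSb => obbSSb => obbbSSb => obbbGbSb => obbboSSbSb => obbbooSbSb => obbboobSbSb => obbboobGbbSb => obbboobobbSb => obbboobobbob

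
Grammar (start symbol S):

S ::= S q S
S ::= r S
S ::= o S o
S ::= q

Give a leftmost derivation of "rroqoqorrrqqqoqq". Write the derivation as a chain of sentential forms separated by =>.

S => rS   [S ::= r S]
rS => rSqS   [S ::= S q S]
rSqS => rSqSqS   [S ::= S q S]
rSqSqS => rrSqSqS   [S ::= r S]
rrSqSqS => rroSoqSqS   [S ::= o S o]
rroSoqSqS => rroqoqSqS   [S ::= q]
rroqoqSqS => rroqoqoSoqS   [S ::= o S o]
rroqoqoSoqS => rroqoqorSoqS   [S ::= r S]
rroqoqorSoqS => rroqoqorrSoqS   [S ::= r S]
rroqoqorrSoqS => rroqoqorrrSoqS   [S ::= r S]
rroqoqorrrSoqS => rroqoqorrrSqSoqS   [S ::= S q S]
rroqoqorrrSqSoqS => rroqoqorrrqqSoqS   [S ::= q]
rroqoqorrrqqSoqS => rroqoqorrrqqqoqS   [S ::= q]
rroqoqorrrqqqoqS => rroqoqorrrqqqoqq   [S ::= q]

S => rS => rSqS => rSqSqS => rrSqSqS => rroSoqSqS => rroqoqSqS => rroqoqoSoqS => rroqoqorSoqS => rroqoqorrSoqS => rroqoqorrrSoqS => rroqoqorrrSqSoqS => rroqoqorrrqqSoqS => rroqoqorrrqqqoqS => rroqoqorrrqqqoqq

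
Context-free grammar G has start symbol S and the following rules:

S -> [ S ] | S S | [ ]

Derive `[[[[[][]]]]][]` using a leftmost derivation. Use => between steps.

S => SS   [S -> S S]
SS => [S]S   [S -> [ S ]]
[S]S => [[S]]S   [S -> [ S ]]
[[S]]S => [[[S]]]S   [S -> [ S ]]
[[[S]]]S => [[[[S]]]]S   [S -> [ S ]]
[[[[S]]]]S => [[[[SS]]]]S   [S -> S S]
[[[[SS]]]]S => [[[[[]S]]]]S   [S -> [ ]]
[[[[[]S]]]]S => [[[[[][]]]]]S   [S -> [ ]]
[[[[[][]]]]]S => [[[[[][]]]]][]   [S -> [ ]]

S => SS => [S]S => [[S]]S => [[[S]]]S => [[[[S]]]]S => [[[[SS]]]]S => [[[[[]S]]]]S => [[[[[][]]]]]S => [[[[[][]]]]][]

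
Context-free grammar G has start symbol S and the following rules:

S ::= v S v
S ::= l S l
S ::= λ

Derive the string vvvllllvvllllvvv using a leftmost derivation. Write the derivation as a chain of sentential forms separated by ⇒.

S⇒vSv⇒vvSvv⇒vvvSvvv⇒vvvlSlvvv⇒vvvllSllvvv⇒vvvlllSlllvvv⇒vvvllllSllllvvv⇒vvvllllvSvllllvvv⇒vvvllllvvllllvvv

S ⇒ vSv   [S ::= v S v]
vSv ⇒ vvSvv   [S ::= v S v]
vvSvv ⇒ vvvSvvv   [S ::= v S v]
vvvSvvv ⇒ vvvlSlvvv   [S ::= l S l]
vvvlSlvvv ⇒ vvvllSllvvv   [S ::= l S l]
vvvllSllvvv ⇒ vvvlllSlllvvv   [S ::= l S l]
vvvlllSlllvvv ⇒ vvvllllSllllvvv   [S ::= l S l]
vvvllllSllllvvv ⇒ vvvllllvSvllllvvv   [S ::= v S v]
vvvllllvSvllllvvv ⇒ vvvllllvvllllvvv   [S ::= λ]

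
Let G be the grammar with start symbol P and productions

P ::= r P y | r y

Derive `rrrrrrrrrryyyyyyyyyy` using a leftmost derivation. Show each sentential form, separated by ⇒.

P ⇒ rPy   [P ::= r P y]
rPy ⇒ rrPyy   [P ::= r P y]
rrPyy ⇒ rrrPyyy   [P ::= r P y]
rrrPyyy ⇒ rrrrPyyyy   [P ::= r P y]
rrrrPyyyy ⇒ rrrrrPyyyyy   [P ::= r P y]
rrrrrPyyyyy ⇒ rrrrrrPyyyyyy   [P ::= r P y]
rrrrrrPyyyyyy ⇒ rrrrrrrPyyyyyyy   [P ::= r P y]
rrrrrrrPyyyyyyy ⇒ rrrrrrrrPyyyyyyyy   [P ::= r P y]
rrrrrrrrPyyyyyyyy ⇒ rrrrrrrrrPyyyyyyyyy   [P ::= r P y]
rrrrrrrrrPyyyyyyyyy ⇒ rrrrrrrrrryyyyyyyyyy   [P ::= r y]

P⇒rPy⇒rrPyy⇒rrrPyyy⇒rrrrPyyyy⇒rrrrrPyyyyy⇒rrrrrrPyyyyyy⇒rrrrrrrPyyyyyyy⇒rrrrrrrrPyyyyyyyy⇒rrrrrrrrrPyyyyyyyyy⇒rrrrrrrrrryyyyyyyyyy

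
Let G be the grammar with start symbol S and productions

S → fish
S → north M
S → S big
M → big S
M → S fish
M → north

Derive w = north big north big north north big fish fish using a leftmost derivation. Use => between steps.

S => north M => north big S => north big north M => north big north big S => north big north big north M => north big north big north S fish => north big north big north north M fish => north big north big north north big S fish => north big north big north north big fish fish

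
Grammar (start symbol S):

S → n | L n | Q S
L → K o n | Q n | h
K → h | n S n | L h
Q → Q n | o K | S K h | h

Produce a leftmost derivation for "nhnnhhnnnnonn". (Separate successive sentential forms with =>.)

S => Ln   [S → L n]
Ln => Konn   [L → K o n]
Konn => nSnonn   [K → n S n]
nSnonn => nLnnonn   [S → L n]
nLnnonn => nQnnnonn   [L → Q n]
nQnnnonn => nQnnnnonn   [Q → Q n]
nQnnnnonn => nSKhnnnnonn   [Q → S K h]
nSKhnnnnonn => nQSKhnnnnonn   [S → Q S]
nQSKhnnnnonn => nQnSKhnnnnonn   [Q → Q n]
nQnSKhnnnnonn => nhnSKhnnnnonn   [Q → h]
nhnSKhnnnnonn => nhnnKhnnnnonn   [S → n]
nhnnKhnnnnonn => nhnnhhnnnnonn   [K → h]

S => Ln => Konn => nSnonn => nLnnonn => nQnnnonn => nQnnnnonn => nSKhnnnnonn => nQSKhnnnnonn => nQnSKhnnnnonn => nhnSKhnnnnonn => nhnnKhnnnnonn => nhnnhhnnnnonn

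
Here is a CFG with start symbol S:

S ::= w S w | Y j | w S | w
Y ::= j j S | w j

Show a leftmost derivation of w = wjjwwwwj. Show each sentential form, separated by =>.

S=>wS=>wYj=>wjjSj=>wjjwSj=>wjjwwSwj=>wjjwwwwj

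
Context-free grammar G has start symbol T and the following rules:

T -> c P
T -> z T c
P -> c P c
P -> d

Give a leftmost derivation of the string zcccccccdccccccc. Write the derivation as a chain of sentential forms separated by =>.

T => zTc => zcPc => zccPcc => zcccPccc => zccccPcccc => zcccccPccccc => zccccccPcccccc => zcccccccPccccccc => zcccccccdccccccc

T => zTc   [T -> z T c]
zTc => zcPc   [T -> c P]
zcPc => zccPcc   [P -> c P c]
zccPcc => zcccPccc   [P -> c P c]
zcccPccc => zccccPcccc   [P -> c P c]
zccccPcccc => zcccccPccccc   [P -> c P c]
zcccccPccccc => zccccccPcccccc   [P -> c P c]
zccccccPcccccc => zcccccccPccccccc   [P -> c P c]
zcccccccPccccccc => zcccccccdccccccc   [P -> d]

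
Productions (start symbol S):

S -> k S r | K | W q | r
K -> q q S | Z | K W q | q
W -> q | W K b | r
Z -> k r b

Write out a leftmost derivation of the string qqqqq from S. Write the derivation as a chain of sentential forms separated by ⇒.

S ⇒ K ⇒ KWq ⇒ KWqWq ⇒ qWqWq ⇒ qqqWq ⇒ qqqqq

S ⇒ K   [S -> K]
K ⇒ KWq   [K -> K W q]
KWq ⇒ KWqWq   [K -> K W q]
KWqWq ⇒ qWqWq   [K -> q]
qWqWq ⇒ qqqWq   [W -> q]
qqqWq ⇒ qqqqq   [W -> q]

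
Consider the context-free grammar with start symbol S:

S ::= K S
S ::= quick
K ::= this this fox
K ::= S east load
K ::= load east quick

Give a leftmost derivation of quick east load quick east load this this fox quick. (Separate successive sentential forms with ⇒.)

S ⇒ K S   [S ::= K S]
K S ⇒ S east load S   [K ::= S east load]
S east load S ⇒ K S east load S   [S ::= K S]
K S east load S ⇒ S east load S east load S   [K ::= S east load]
S east load S east load S ⇒ quick east load S east load S   [S ::= quick]
quick east load S east load S ⇒ quick east load quick east load S   [S ::= quick]
quick east load quick east load S ⇒ quick east load quick east load K S   [S ::= K S]
quick east load quick east load K S ⇒ quick east load quick east load this this fox S   [K ::= this this fox]
quick east load quick east load this this fox S ⇒ quick east load quick east load this this fox quick   [S ::= quick]

S ⇒ K S ⇒ S east load S ⇒ K S east load S ⇒ S east load S east load S ⇒ quick east load S east load S ⇒ quick east load quick east load S ⇒ quick east load quick east load K S ⇒ quick east load quick east load this this fox S ⇒ quick east load quick east load this this fox quick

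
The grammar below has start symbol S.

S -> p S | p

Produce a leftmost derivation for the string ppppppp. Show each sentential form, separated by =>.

S => pS => ppS => pppS => ppppS => pppppS => ppppppS => ppppppp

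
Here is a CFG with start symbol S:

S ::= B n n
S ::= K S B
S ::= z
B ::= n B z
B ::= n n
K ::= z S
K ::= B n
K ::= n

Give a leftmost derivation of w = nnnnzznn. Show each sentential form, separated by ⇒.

S ⇒ Bnn ⇒ nBznn ⇒ nnBzznn ⇒ nnnnzznn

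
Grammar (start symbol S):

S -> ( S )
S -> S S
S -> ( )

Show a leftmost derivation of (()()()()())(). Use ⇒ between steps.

S⇒SS⇒(S)S⇒(SS)S⇒(SSS)S⇒(SSSS)S⇒(SSSSS)S⇒(()SSSS)S⇒(()()SSS)S⇒(()()()SS)S⇒(()()()()S)S⇒(()()()()())S⇒(()()()()())()

S ⇒ SS   [S -> S S]
SS ⇒ (S)S   [S -> ( S )]
(S)S ⇒ (SS)S   [S -> S S]
(SS)S ⇒ (SSS)S   [S -> S S]
(SSS)S ⇒ (SSSS)S   [S -> S S]
(SSSS)S ⇒ (SSSSS)S   [S -> S S]
(SSSSS)S ⇒ (()SSSS)S   [S -> ( )]
(()SSSS)S ⇒ (()()SSS)S   [S -> ( )]
(()()SSS)S ⇒ (()()()SS)S   [S -> ( )]
(()()()SS)S ⇒ (()()()()S)S   [S -> ( )]
(()()()()S)S ⇒ (()()()()())S   [S -> ( )]
(()()()()())S ⇒ (()()()()())()   [S -> ( )]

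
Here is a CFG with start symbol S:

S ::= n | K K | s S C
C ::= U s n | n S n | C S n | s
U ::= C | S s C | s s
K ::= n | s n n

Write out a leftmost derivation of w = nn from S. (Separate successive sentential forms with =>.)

S => KK => nK => nn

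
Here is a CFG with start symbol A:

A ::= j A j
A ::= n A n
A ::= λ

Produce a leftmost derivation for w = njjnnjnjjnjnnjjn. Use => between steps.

A => nAn => njAjn => njjAjjn => njjnAnjjn => njjnnAnnjjn => njjnnjAjnnjjn => njjnnjnAnjnnjjn => njjnnjnjAjnjnnjjn => njjnnjnjjnjnnjjn

A => nAn   [A ::= n A n]
nAn => njAjn   [A ::= j A j]
njAjn => njjAjjn   [A ::= j A j]
njjAjjn => njjnAnjjn   [A ::= n A n]
njjnAnjjn => njjnnAnnjjn   [A ::= n A n]
njjnnAnnjjn => njjnnjAjnnjjn   [A ::= j A j]
njjnnjAjnnjjn => njjnnjnAnjnnjjn   [A ::= n A n]
njjnnjnAnjnnjjn => njjnnjnjAjnjnnjjn   [A ::= j A j]
njjnnjnjAjnjnnjjn => njjnnjnjjnjnnjjn   [A ::= λ]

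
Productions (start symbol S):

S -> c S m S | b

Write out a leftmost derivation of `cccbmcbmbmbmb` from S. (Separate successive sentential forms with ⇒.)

S ⇒ cSmS ⇒ ccSmSmS ⇒ cccSmSmSmS ⇒ cccbmSmSmS ⇒ cccbmcSmSmSmS ⇒ cccbmcbmSmSmS ⇒ cccbmcbmbmSmS ⇒ cccbmcbmbmbmS ⇒ cccbmcbmbmbmb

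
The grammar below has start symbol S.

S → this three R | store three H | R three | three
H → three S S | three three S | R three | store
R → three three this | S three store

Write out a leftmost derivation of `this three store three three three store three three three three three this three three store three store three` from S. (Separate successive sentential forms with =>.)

S => R three   [S → R three]
R three => S three store three   [R → S three store]
S three store three => this three R three store three   [S → this three R]
this three R three store three => this three S three store three store three   [R → S three store]
this three S three store three store three => this three store three H three store three store three   [S → store three H]
this three store three H three store three store three => this three store three three three S three store three store three   [H → three three S]
this three store three three three S three store three store three => this three store three three three store three H three store three store three   [S → store three H]
this three store three three three store three H three store three store three => this three store three three three store three three three S three store three store three   [H → three three S]
this three store three three three store three three three S three store three store three => this three store three three three store three three three R three three store three store three   [S → R three]
this three store three three three store three three three R three three store three store three => this three store three three three store three three three three three this three three store three store three   [R → three three this]

S => R three => S three store three => this three R three store three => this three S three store three store three => this three store three H three store three store three => this three store three three three S three store three store three => this three store three three three store three H three store three store three => this three store three three three store three three three S three store three store three => this three store three three three store three three three R three three store three store three => this three store three three three store three three three three three this three three store three store three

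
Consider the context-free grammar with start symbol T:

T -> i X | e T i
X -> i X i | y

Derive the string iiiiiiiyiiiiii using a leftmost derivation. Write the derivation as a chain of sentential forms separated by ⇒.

T ⇒ iX   [T -> i X]
iX ⇒ iiXi   [X -> i X i]
iiXi ⇒ iiiXii   [X -> i X i]
iiiXii ⇒ iiiiXiii   [X -> i X i]
iiiiXiii ⇒ iiiiiXiiii   [X -> i X i]
iiiiiXiiii ⇒ iiiiiiXiiiii   [X -> i X i]
iiiiiiXiiiii ⇒ iiiiiiiXiiiiii   [X -> i X i]
iiiiiiiXiiiiii ⇒ iiiiiiiyiiiiii   [X -> y]

T ⇒ iX ⇒ iiXi ⇒ iiiXii ⇒ iiiiXiii ⇒ iiiiiXiiii ⇒ iiiiiiXiiiii ⇒ iiiiiiiXiiiiii ⇒ iiiiiiiyiiiiii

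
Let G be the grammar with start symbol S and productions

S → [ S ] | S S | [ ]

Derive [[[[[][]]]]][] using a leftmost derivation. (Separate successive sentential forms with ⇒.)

S⇒SS⇒[S]S⇒[[S]]S⇒[[[S]]]S⇒[[[[S]]]]S⇒[[[[SS]]]]S⇒[[[[[]S]]]]S⇒[[[[[][]]]]]S⇒[[[[[][]]]]][]

S ⇒ SS   [S → S S]
SS ⇒ [S]S   [S → [ S ]]
[S]S ⇒ [[S]]S   [S → [ S ]]
[[S]]S ⇒ [[[S]]]S   [S → [ S ]]
[[[S]]]S ⇒ [[[[S]]]]S   [S → [ S ]]
[[[[S]]]]S ⇒ [[[[SS]]]]S   [S → S S]
[[[[SS]]]]S ⇒ [[[[[]S]]]]S   [S → [ ]]
[[[[[]S]]]]S ⇒ [[[[[][]]]]]S   [S → [ ]]
[[[[[][]]]]]S ⇒ [[[[[][]]]]][]   [S → [ ]]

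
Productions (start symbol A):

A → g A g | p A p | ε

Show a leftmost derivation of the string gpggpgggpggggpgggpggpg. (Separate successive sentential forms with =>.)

A=>gAg=>gpApg=>gpgAgpg=>gpggAggpg=>gpggpApggpg=>gpggpgAgpggpg=>gpggpggAggpggpg=>gpggpgggAgggpggpg=>gpggpgggpApgggpggpg=>gpggpgggpgAgpgggpggpg=>gpggpgggpggAggpgggpggpg=>gpggpgggpggggpgggpggpg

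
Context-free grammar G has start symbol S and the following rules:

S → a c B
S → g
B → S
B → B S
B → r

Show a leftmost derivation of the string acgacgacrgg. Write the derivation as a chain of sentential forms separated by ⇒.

S ⇒ acB   [S → a c B]
acB ⇒ acBS   [B → B S]
acBS ⇒ acBSS   [B → B S]
acBSS ⇒ acBSSS   [B → B S]
acBSSS ⇒ acSSSS   [B → S]
acSSSS ⇒ acgSSS   [S → g]
acgSSS ⇒ acgacBSS   [S → a c B]
acgacBSS ⇒ acgacSSS   [B → S]
acgacSSS ⇒ acgacgSS   [S → g]
acgacgSS ⇒ acgacgacBS   [S → a c B]
acgacgacBS ⇒ acgacgacBSS   [B → B S]
acgacgacBSS ⇒ acgacgacrSS   [B → r]
acgacgacrSS ⇒ acgacgacrgS   [S → g]
acgacgacrgS ⇒ acgacgacrgg   [S → g]

S⇒acB⇒acBS⇒acBSS⇒acBSSS⇒acSSSS⇒acgSSS⇒acgacBSS⇒acgacSSS⇒acgacgSS⇒acgacgacBS⇒acgacgacBSS⇒acgacgacrSS⇒acgacgacrgS⇒acgacgacrgg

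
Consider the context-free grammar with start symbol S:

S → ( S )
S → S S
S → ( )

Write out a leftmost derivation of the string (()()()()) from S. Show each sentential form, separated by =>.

S => (S) => (SS) => (SSS) => (()SS) => (()SSS) => (()()SS) => (()()()S) => (()()()())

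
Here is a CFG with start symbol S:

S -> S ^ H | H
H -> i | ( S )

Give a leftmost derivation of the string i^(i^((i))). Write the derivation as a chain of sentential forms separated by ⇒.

S ⇒ S^H ⇒ H^H ⇒ i^H ⇒ i^(S) ⇒ i^(S^H) ⇒ i^(H^H) ⇒ i^(i^H) ⇒ i^(i^(S)) ⇒ i^(i^(H)) ⇒ i^(i^((S))) ⇒ i^(i^((H))) ⇒ i^(i^((i)))

S ⇒ S^H   [S -> S ^ H]
S^H ⇒ H^H   [S -> H]
H^H ⇒ i^H   [H -> i]
i^H ⇒ i^(S)   [H -> ( S )]
i^(S) ⇒ i^(S^H)   [S -> S ^ H]
i^(S^H) ⇒ i^(H^H)   [S -> H]
i^(H^H) ⇒ i^(i^H)   [H -> i]
i^(i^H) ⇒ i^(i^(S))   [H -> ( S )]
i^(i^(S)) ⇒ i^(i^(H))   [S -> H]
i^(i^(H)) ⇒ i^(i^((S)))   [H -> ( S )]
i^(i^((S))) ⇒ i^(i^((H)))   [S -> H]
i^(i^((H))) ⇒ i^(i^((i)))   [H -> i]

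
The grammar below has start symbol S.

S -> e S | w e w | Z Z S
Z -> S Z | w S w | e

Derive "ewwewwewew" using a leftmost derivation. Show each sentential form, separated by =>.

S=>ZZS=>eZS=>ewSwS=>ewwewwS=>ewwewweS=>ewwewwewew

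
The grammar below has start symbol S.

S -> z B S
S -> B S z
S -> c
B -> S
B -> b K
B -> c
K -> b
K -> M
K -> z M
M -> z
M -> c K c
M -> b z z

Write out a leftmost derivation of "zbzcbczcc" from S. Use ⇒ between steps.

S ⇒ zBS ⇒ zbKS ⇒ zbzMS ⇒ zbzcKcS ⇒ zbzcbcS ⇒ zbzcbczBS ⇒ zbzcbczSS ⇒ zbzcbczcS ⇒ zbzcbczcc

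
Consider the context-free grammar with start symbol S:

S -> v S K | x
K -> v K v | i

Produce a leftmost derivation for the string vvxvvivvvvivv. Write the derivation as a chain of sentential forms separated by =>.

S => vSK   [S -> v S K]
vSK => vvSKK   [S -> v S K]
vvSKK => vvxKK   [S -> x]
vvxKK => vvxvKvK   [K -> v K v]
vvxvKvK => vvxvvKvvK   [K -> v K v]
vvxvvKvvK => vvxvvivvK   [K -> i]
vvxvvivvK => vvxvvivvvKv   [K -> v K v]
vvxvvivvvKv => vvxvvivvvvKvv   [K -> v K v]
vvxvvivvvvKvv => vvxvvivvvvivv   [K -> i]

S => vSK => vvSKK => vvxKK => vvxvKvK => vvxvvKvvK => vvxvvivvK => vvxvvivvvKv => vvxvvivvvvKvv => vvxvvivvvvivv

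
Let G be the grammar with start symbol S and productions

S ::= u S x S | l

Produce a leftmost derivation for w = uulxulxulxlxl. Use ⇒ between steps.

S⇒uSxS⇒uuSxSxS⇒uulxSxS⇒uulxuSxSxS⇒uulxulxSxS⇒uulxulxuSxSxS⇒uulxulxulxSxS⇒uulxulxulxlxS⇒uulxulxulxlxl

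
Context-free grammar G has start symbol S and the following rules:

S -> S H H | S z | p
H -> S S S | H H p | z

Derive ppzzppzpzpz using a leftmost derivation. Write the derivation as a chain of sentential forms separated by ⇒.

S ⇒ SHH ⇒ pHH ⇒ pHHpH ⇒ pHHpHpH ⇒ pSSSHpHpH ⇒ pSHHSSHpHpH ⇒ ppHHSSHpHpH ⇒ ppzHSSHpHpH ⇒ ppzzSSHpHpH ⇒ ppzzpSHpHpH ⇒ ppzzppHpHpH ⇒ ppzzppzpHpH ⇒ ppzzppzpzpH ⇒ ppzzppzpzpz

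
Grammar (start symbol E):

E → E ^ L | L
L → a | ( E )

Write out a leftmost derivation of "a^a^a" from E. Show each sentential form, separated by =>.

E=>E^L=>E^L^L=>L^L^L=>a^L^L=>a^a^L=>a^a^a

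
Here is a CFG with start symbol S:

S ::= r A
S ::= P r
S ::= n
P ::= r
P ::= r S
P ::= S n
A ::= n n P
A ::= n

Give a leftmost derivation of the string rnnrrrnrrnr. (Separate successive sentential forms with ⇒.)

S ⇒ Pr   [S ::= P r]
Pr ⇒ Snr   [P ::= S n]
Snr ⇒ rAnr   [S ::= r A]
rAnr ⇒ rnnPnr   [A ::= n n P]
rnnPnr ⇒ rnnrSnr   [P ::= r S]
rnnrSnr ⇒ rnnrPrnr   [S ::= P r]
rnnrPrnr ⇒ rnnrrSrnr   [P ::= r S]
rnnrrSrnr ⇒ rnnrrPrrnr   [S ::= P r]
rnnrrPrrnr ⇒ rnnrrrSrrnr   [P ::= r S]
rnnrrrSrrnr ⇒ rnnrrrnrrnr   [S ::= n]

S ⇒ Pr ⇒ Snr ⇒ rAnr ⇒ rnnPnr ⇒ rnnrSnr ⇒ rnnrPrnr ⇒ rnnrrSrnr ⇒ rnnrrPrrnr ⇒ rnnrrrSrrnr ⇒ rnnrrrnrrnr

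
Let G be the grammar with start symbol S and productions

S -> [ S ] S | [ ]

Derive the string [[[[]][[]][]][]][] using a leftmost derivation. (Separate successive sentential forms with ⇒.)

S ⇒ [S]S   [S -> [ S ] S]
[S]S ⇒ [[S]S]S   [S -> [ S ] S]
[[S]S]S ⇒ [[[S]S]S]S   [S -> [ S ] S]
[[[S]S]S]S ⇒ [[[[]]S]S]S   [S -> [ ]]
[[[[]]S]S]S ⇒ [[[[]][S]S]S]S   [S -> [ S ] S]
[[[[]][S]S]S]S ⇒ [[[[]][[]]S]S]S   [S -> [ ]]
[[[[]][[]]S]S]S ⇒ [[[[]][[]][]]S]S   [S -> [ ]]
[[[[]][[]][]]S]S ⇒ [[[[]][[]][]][]]S   [S -> [ ]]
[[[[]][[]][]][]]S ⇒ [[[[]][[]][]][]][]   [S -> [ ]]

S⇒[S]S⇒[[S]S]S⇒[[[S]S]S]S⇒[[[[]]S]S]S⇒[[[[]][S]S]S]S⇒[[[[]][[]]S]S]S⇒[[[[]][[]][]]S]S⇒[[[[]][[]][]][]]S⇒[[[[]][[]][]][]][]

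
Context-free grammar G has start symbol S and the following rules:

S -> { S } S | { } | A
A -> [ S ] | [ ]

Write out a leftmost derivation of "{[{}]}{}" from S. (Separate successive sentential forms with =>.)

S=>{S}S=>{A}S=>{[S]}S=>{[{}]}S=>{[{}]}{}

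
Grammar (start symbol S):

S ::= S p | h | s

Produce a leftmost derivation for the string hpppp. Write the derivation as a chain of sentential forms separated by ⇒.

S⇒Sp⇒Spp⇒Sppp⇒Spppp⇒hpppp

S ⇒ Sp   [S ::= S p]
Sp ⇒ Spp   [S ::= S p]
Spp ⇒ Sppp   [S ::= S p]
Sppp ⇒ Spppp   [S ::= S p]
Spppp ⇒ hpppp   [S ::= h]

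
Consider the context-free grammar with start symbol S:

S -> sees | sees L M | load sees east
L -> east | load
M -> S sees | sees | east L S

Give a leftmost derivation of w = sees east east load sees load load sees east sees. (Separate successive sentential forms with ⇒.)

S ⇒ sees L M ⇒ sees east M ⇒ sees east east L S ⇒ sees east east load S ⇒ sees east east load sees L M ⇒ sees east east load sees load M ⇒ sees east east load sees load S sees ⇒ sees east east load sees load load sees east sees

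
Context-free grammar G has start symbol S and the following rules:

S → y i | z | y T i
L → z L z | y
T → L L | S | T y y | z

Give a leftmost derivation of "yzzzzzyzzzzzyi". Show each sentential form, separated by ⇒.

S⇒yTi⇒yLLi⇒yzLzLi⇒yzzLzzLi⇒yzzzLzzzLi⇒yzzzzLzzzzLi⇒yzzzzzLzzzzzLi⇒yzzzzzyzzzzzLi⇒yzzzzzyzzzzzyi

S ⇒ yTi   [S → y T i]
yTi ⇒ yLLi   [T → L L]
yLLi ⇒ yzLzLi   [L → z L z]
yzLzLi ⇒ yzzLzzLi   [L → z L z]
yzzLzzLi ⇒ yzzzLzzzLi   [L → z L z]
yzzzLzzzLi ⇒ yzzzzLzzzzLi   [L → z L z]
yzzzzLzzzzLi ⇒ yzzzzzLzzzzzLi   [L → z L z]
yzzzzzLzzzzzLi ⇒ yzzzzzyzzzzzLi   [L → y]
yzzzzzyzzzzzLi ⇒ yzzzzzyzzzzzyi   [L → y]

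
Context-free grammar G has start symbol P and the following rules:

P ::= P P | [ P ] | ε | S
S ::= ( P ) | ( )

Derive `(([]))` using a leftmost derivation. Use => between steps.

P => S   [P ::= S]
S => (P)   [S ::= ( P )]
(P) => (S)   [P ::= S]
(S) => ((P))   [S ::= ( P )]
((P)) => ((PP))   [P ::= P P]
((PP)) => ((PPP))   [P ::= P P]
((PPP)) => (([P]PP))   [P ::= [ P ]]
(([P]PP)) => (([]PP))   [P ::= ε]
(([]PP)) => (([]P))   [P ::= ε]
(([]P)) => (([]))   [P ::= ε]

P => S => (P) => (S) => ((P)) => ((PP)) => ((PPP)) => (([P]PP)) => (([]PP)) => (([]P)) => (([]))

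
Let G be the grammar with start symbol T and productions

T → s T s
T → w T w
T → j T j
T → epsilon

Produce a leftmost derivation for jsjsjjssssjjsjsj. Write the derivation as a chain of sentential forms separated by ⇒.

T⇒jTj⇒jsTsj⇒jsjTjsj⇒jsjsTsjsj⇒jsjsjTjsjsj⇒jsjsjjTjjsjsj⇒jsjsjjsTsjjsjsj⇒jsjsjjssTssjjsjsj⇒jsjsjjssssjjsjsj

T ⇒ jTj   [T → j T j]
jTj ⇒ jsTsj   [T → s T s]
jsTsj ⇒ jsjTjsj   [T → j T j]
jsjTjsj ⇒ jsjsTsjsj   [T → s T s]
jsjsTsjsj ⇒ jsjsjTjsjsj   [T → j T j]
jsjsjTjsjsj ⇒ jsjsjjTjjsjsj   [T → j T j]
jsjsjjTjjsjsj ⇒ jsjsjjsTsjjsjsj   [T → s T s]
jsjsjjsTsjjsjsj ⇒ jsjsjjssTssjjsjsj   [T → s T s]
jsjsjjssTssjjsjsj ⇒ jsjsjjssssjjsjsj   [T → epsilon]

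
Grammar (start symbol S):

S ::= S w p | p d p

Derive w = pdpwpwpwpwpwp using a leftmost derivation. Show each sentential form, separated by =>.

S=>Swp=>Swpwp=>Swpwpwp=>Swpwpwpwp=>Swpwpwpwpwp=>pdpwpwpwpwpwp

S => Swp   [S ::= S w p]
Swp => Swpwp   [S ::= S w p]
Swpwp => Swpwpwp   [S ::= S w p]
Swpwpwp => Swpwpwpwp   [S ::= S w p]
Swpwpwpwp => Swpwpwpwpwp   [S ::= S w p]
Swpwpwpwpwp => pdpwpwpwpwpwp   [S ::= p d p]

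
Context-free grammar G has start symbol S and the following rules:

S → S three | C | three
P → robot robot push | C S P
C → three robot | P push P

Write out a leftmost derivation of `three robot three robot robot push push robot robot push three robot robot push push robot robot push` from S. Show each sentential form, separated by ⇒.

S ⇒ C   [S → C]
C ⇒ P push P   [C → P push P]
P push P ⇒ C S P push P   [P → C S P]
C S P push P ⇒ P push P S P push P   [C → P push P]
P push P S P push P ⇒ C S P push P S P push P   [P → C S P]
C S P push P S P push P ⇒ three robot S P push P S P push P   [C → three robot]
three robot S P push P S P push P ⇒ three robot three P push P S P push P   [S → three]
three robot three P push P S P push P ⇒ three robot three robot robot push push P S P push P   [P → robot robot push]
three robot three robot robot push push P S P push P ⇒ three robot three robot robot push push robot robot push S P push P   [P → robot robot push]
three robot three robot robot push push robot robot push S P push P ⇒ three robot three robot robot push push robot robot push three P push P   [S → three]
three robot three robot robot push push robot robot push three P push P ⇒ three robot three robot robot push push robot robot push three robot robot push push P   [P → robot robot push]
three robot three robot robot push push robot robot push three robot robot push push P ⇒ three robot three robot robot push push robot robot push three robot robot push push robot robot push   [P → robot robot push]

S ⇒ C ⇒ P push P ⇒ C S P push P ⇒ P push P S P push P ⇒ C S P push P S P push P ⇒ three robot S P push P S P push P ⇒ three robot three P push P S P push P ⇒ three robot three robot robot push push P S P push P ⇒ three robot three robot robot push push robot robot push S P push P ⇒ three robot three robot robot push push robot robot push three P push P ⇒ three robot three robot robot push push robot robot push three robot robot push push P ⇒ three robot three robot robot push push robot robot push three robot robot push push robot robot push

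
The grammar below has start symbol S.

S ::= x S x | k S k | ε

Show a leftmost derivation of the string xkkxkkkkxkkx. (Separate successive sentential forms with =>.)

S=>xSx=>xkSkx=>xkkSkkx=>xkkxSxkkx=>xkkxkSkxkkx=>xkkxkkSkkxkkx=>xkkxkkkkxkkx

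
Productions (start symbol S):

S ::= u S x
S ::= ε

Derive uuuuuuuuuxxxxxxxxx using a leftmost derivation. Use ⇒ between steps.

S ⇒ uSx ⇒ uuSxx ⇒ uuuSxxx ⇒ uuuuSxxxx ⇒ uuuuuSxxxxx ⇒ uuuuuuSxxxxxx ⇒ uuuuuuuSxxxxxxx ⇒ uuuuuuuuSxxxxxxxx ⇒ uuuuuuuuuSxxxxxxxxx ⇒ uuuuuuuuuxxxxxxxxx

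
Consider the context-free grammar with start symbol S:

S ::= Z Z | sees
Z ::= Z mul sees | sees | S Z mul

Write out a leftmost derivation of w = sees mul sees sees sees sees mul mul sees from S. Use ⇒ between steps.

S ⇒ Z Z ⇒ Z mul sees Z ⇒ sees mul sees Z ⇒ sees mul sees Z mul sees ⇒ sees mul sees S Z mul mul sees ⇒ sees mul sees Z Z Z mul mul sees ⇒ sees mul sees sees Z Z mul mul sees ⇒ sees mul sees sees sees Z mul mul sees ⇒ sees mul sees sees sees sees mul mul sees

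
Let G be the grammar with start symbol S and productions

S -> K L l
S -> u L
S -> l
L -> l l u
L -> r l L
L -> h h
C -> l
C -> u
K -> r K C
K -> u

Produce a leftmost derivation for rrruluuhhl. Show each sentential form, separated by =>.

S => KLl   [S -> K L l]
KLl => rKCLl   [K -> r K C]
rKCLl => rrKCCLl   [K -> r K C]
rrKCCLl => rrrKCCCLl   [K -> r K C]
rrrKCCCLl => rrruCCCLl   [K -> u]
rrruCCCLl => rrrulCCLl   [C -> l]
rrrulCCLl => rrruluCLl   [C -> u]
rrruluCLl => rrruluuLl   [C -> u]
rrruluuLl => rrruluuhhl   [L -> h h]

S=>KLl=>rKCLl=>rrKCCLl=>rrrKCCCLl=>rrruCCCLl=>rrrulCCLl=>rrruluCLl=>rrruluuLl=>rrruluuhhl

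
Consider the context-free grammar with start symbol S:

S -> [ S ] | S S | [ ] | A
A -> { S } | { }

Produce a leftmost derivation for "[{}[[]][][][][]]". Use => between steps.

S => [S] => [SS] => [SSS] => [SSSS] => [ASSS] => [{}SSS] => [{}SSSS] => [{}SSSSS] => [{}[S]SSSS] => [{}[[]]SSSS] => [{}[[]][]SSS] => [{}[[]][][]SS] => [{}[[]][][][]S] => [{}[[]][][][][]]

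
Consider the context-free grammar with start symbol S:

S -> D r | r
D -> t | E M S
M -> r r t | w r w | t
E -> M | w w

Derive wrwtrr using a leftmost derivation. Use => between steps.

S => Dr => EMSr => MMSr => wrwMSr => wrwtSr => wrwtrr

S => Dr   [S -> D r]
Dr => EMSr   [D -> E M S]
EMSr => MMSr   [E -> M]
MMSr => wrwMSr   [M -> w r w]
wrwMSr => wrwtSr   [M -> t]
wrwtSr => wrwtrr   [S -> r]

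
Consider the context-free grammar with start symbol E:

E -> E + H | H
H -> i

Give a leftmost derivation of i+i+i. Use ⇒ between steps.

E ⇒ E+H ⇒ E+H+H ⇒ H+H+H ⇒ i+H+H ⇒ i+i+H ⇒ i+i+i

E ⇒ E+H   [E -> E + H]
E+H ⇒ E+H+H   [E -> E + H]
E+H+H ⇒ H+H+H   [E -> H]
H+H+H ⇒ i+H+H   [H -> i]
i+H+H ⇒ i+i+H   [H -> i]
i+i+H ⇒ i+i+i   [H -> i]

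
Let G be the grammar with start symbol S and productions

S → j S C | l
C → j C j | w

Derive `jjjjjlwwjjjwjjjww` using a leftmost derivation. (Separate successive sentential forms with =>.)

S => jSC   [S → j S C]
jSC => jjSCC   [S → j S C]
jjSCC => jjjSCCC   [S → j S C]
jjjSCCC => jjjjSCCCC   [S → j S C]
jjjjSCCCC => jjjjjSCCCCC   [S → j S C]
jjjjjSCCCCC => jjjjjlCCCCC   [S → l]
jjjjjlCCCCC => jjjjjlwCCCC   [C → w]
jjjjjlwCCCC => jjjjjlwwCCC   [C → w]
jjjjjlwwCCC => jjjjjlwwjCjCC   [C → j C j]
jjjjjlwwjCjCC => jjjjjlwwjjCjjCC   [C → j C j]
jjjjjlwwjjCjjCC => jjjjjlwwjjjCjjjCC   [C → j C j]
jjjjjlwwjjjCjjjCC => jjjjjlwwjjjwjjjCC   [C → w]
jjjjjlwwjjjwjjjCC => jjjjjlwwjjjwjjjwC   [C → w]
jjjjjlwwjjjwjjjwC => jjjjjlwwjjjwjjjww   [C → w]

S=>jSC=>jjSCC=>jjjSCCC=>jjjjSCCCC=>jjjjjSCCCCC=>jjjjjlCCCCC=>jjjjjlwCCCC=>jjjjjlwwCCC=>jjjjjlwwjCjCC=>jjjjjlwwjjCjjCC=>jjjjjlwwjjjCjjjCC=>jjjjjlwwjjjwjjjCC=>jjjjjlwwjjjwjjjwC=>jjjjjlwwjjjwjjjww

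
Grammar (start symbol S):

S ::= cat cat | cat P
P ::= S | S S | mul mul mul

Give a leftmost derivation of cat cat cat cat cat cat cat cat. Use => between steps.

S => cat P   [S ::= cat P]
cat P => cat S S   [P ::= S S]
cat S S => cat cat P S   [S ::= cat P]
cat cat P S => cat cat S S S   [P ::= S S]
cat cat S S S => cat cat cat cat S S   [S ::= cat cat]
cat cat cat cat S S => cat cat cat cat cat cat S   [S ::= cat cat]
cat cat cat cat cat cat S => cat cat cat cat cat cat cat cat   [S ::= cat cat]

S => cat P => cat S S => cat cat P S => cat cat S S S => cat cat cat cat S S => cat cat cat cat cat cat S => cat cat cat cat cat cat cat cat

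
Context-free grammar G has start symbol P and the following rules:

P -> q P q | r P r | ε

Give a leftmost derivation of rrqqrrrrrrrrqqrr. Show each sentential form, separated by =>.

P => rPr   [P -> r P r]
rPr => rrPrr   [P -> r P r]
rrPrr => rrqPqrr   [P -> q P q]
rrqPqrr => rrqqPqqrr   [P -> q P q]
rrqqPqqrr => rrqqrPrqqrr   [P -> r P r]
rrqqrPrqqrr => rrqqrrPrrqqrr   [P -> r P r]
rrqqrrPrrqqrr => rrqqrrrPrrrqqrr   [P -> r P r]
rrqqrrrPrrrqqrr => rrqqrrrrPrrrrqqrr   [P -> r P r]
rrqqrrrrPrrrrqqrr => rrqqrrrrrrrrqqrr   [P -> ε]

P=>rPr=>rrPrr=>rrqPqrr=>rrqqPqqrr=>rrqqrPrqqrr=>rrqqrrPrrqqrr=>rrqqrrrPrrrqqrr=>rrqqrrrrPrrrrqqrr=>rrqqrrrrrrrrqqrr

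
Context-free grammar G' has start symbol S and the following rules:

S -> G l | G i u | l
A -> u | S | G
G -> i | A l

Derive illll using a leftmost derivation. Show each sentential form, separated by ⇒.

S ⇒ Gl ⇒ All ⇒ Gll ⇒ Alll ⇒ Glll ⇒ Allll ⇒ Gllll ⇒ illll

S ⇒ Gl   [S -> G l]
Gl ⇒ All   [G -> A l]
All ⇒ Gll   [A -> G]
Gll ⇒ Alll   [G -> A l]
Alll ⇒ Glll   [A -> G]
Glll ⇒ Allll   [G -> A l]
Allll ⇒ Gllll   [A -> G]
Gllll ⇒ illll   [G -> i]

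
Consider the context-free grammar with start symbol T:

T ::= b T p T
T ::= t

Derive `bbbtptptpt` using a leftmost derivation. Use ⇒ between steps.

T ⇒ bTpT   [T ::= b T p T]
bTpT ⇒ bbTpTpT   [T ::= b T p T]
bbTpTpT ⇒ bbbTpTpTpT   [T ::= b T p T]
bbbTpTpTpT ⇒ bbbtpTpTpT   [T ::= t]
bbbtpTpTpT ⇒ bbbtptpTpT   [T ::= t]
bbbtptpTpT ⇒ bbbtptptpT   [T ::= t]
bbbtptptpT ⇒ bbbtptptpt   [T ::= t]

T ⇒ bTpT ⇒ bbTpTpT ⇒ bbbTpTpTpT ⇒ bbbtpTpTpT ⇒ bbbtptpTpT ⇒ bbbtptptpT ⇒ bbbtptptpt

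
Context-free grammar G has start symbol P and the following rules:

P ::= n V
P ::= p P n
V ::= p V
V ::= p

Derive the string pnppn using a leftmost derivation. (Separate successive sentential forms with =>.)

P => pPn   [P ::= p P n]
pPn => pnVn   [P ::= n V]
pnVn => pnpVn   [V ::= p V]
pnpVn => pnppn   [V ::= p]

P=>pPn=>pnVn=>pnpVn=>pnppn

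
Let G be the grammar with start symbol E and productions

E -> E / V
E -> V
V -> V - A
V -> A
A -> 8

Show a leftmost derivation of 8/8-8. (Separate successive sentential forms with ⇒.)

E ⇒ E/V ⇒ V/V ⇒ A/V ⇒ 8/V ⇒ 8/V-A ⇒ 8/A-A ⇒ 8/8-A ⇒ 8/8-8

E ⇒ E/V   [E -> E / V]
E/V ⇒ V/V   [E -> V]
V/V ⇒ A/V   [V -> A]
A/V ⇒ 8/V   [A -> 8]
8/V ⇒ 8/V-A   [V -> V - A]
8/V-A ⇒ 8/A-A   [V -> A]
8/A-A ⇒ 8/8-A   [A -> 8]
8/8-A ⇒ 8/8-8   [A -> 8]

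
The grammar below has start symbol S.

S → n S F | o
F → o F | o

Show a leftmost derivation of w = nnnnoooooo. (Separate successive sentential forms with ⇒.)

S ⇒ nSF ⇒ nnSFF ⇒ nnnSFFF ⇒ nnnnSFFFF ⇒ nnnnoFFFF ⇒ nnnnooFFFF ⇒ nnnnoooFFF ⇒ nnnnooooFF ⇒ nnnnoooooF ⇒ nnnnoooooo

S ⇒ nSF   [S → n S F]
nSF ⇒ nnSFF   [S → n S F]
nnSFF ⇒ nnnSFFF   [S → n S F]
nnnSFFF ⇒ nnnnSFFFF   [S → n S F]
nnnnSFFFF ⇒ nnnnoFFFF   [S → o]
nnnnoFFFF ⇒ nnnnooFFFF   [F → o F]
nnnnooFFFF ⇒ nnnnoooFFF   [F → o]
nnnnoooFFF ⇒ nnnnooooFF   [F → o]
nnnnooooFF ⇒ nnnnoooooF   [F → o]
nnnnoooooF ⇒ nnnnoooooo   [F → o]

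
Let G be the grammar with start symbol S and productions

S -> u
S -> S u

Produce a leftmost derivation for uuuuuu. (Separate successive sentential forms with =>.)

S => Su => Suu => Suuu => Suuuu => Suuuuu => uuuuuu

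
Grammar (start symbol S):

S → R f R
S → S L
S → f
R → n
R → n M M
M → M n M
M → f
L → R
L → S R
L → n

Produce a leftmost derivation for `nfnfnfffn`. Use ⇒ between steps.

S ⇒ RfR ⇒ nMMfR ⇒ nMnMMfR ⇒ nfnMMfR ⇒ nfnMnMMfR ⇒ nfnfnMMfR ⇒ nfnfnfMfR ⇒ nfnfnfffR ⇒ nfnfnfffn

S ⇒ RfR   [S → R f R]
RfR ⇒ nMMfR   [R → n M M]
nMMfR ⇒ nMnMMfR   [M → M n M]
nMnMMfR ⇒ nfnMMfR   [M → f]
nfnMMfR ⇒ nfnMnMMfR   [M → M n M]
nfnMnMMfR ⇒ nfnfnMMfR   [M → f]
nfnfnMMfR ⇒ nfnfnfMfR   [M → f]
nfnfnfMfR ⇒ nfnfnfffR   [M → f]
nfnfnfffR ⇒ nfnfnfffn   [R → n]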